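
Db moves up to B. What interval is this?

The letter names run D→B, a span of 5 letter steps, so the interval is some kind of sixth.
Db to B is 10 semitones. A major sixth is 9, so 10 makes it augmented.

augmented sixth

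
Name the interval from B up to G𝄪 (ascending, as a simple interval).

augmented sixth

The letter names run B→G, a span of 5 letter steps, so the interval is some kind of sixth.
B to G## is 10 semitones. A major sixth is 9, so 10 makes it augmented.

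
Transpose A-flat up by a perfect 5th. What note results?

Eb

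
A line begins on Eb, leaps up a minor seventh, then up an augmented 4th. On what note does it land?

G

A minor seventh up from Eb is Db (letter D, 10 semitones up).
An augmented fourth up from Db is G (letter G, 6 semitones up).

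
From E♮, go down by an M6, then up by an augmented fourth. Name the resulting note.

C#

A major sixth down from E is G (letter G, 9 semitones down).
An augmented fourth up from G is C# (letter C, 6 semitones up).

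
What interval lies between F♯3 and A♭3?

Counting letters F–G–A gives a third.
F#→Ab = 2 semitones, 2 narrower than the major third (4), so diminished.

diminished third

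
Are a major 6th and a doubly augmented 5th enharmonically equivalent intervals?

A major sixth spans 9 semitones; a doubly augmented fifth spans 9.
They are enharmonically equivalent.

Yes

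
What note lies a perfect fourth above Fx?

F up a perfect fourth is Bb, so the target letter is B.
From F##, a perfect fourth is 5 semitones up: B#.

B#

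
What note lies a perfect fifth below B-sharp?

E#

B down a perfect fifth is E, so the target letter is E.
From B#, a perfect fifth is 7 semitones down: E#.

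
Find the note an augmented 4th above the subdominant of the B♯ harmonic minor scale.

The subdominant of B# harmonic minor is E#.
An augmented fourth (6 semitones) above E# lands on the letter A, giving A##.

A##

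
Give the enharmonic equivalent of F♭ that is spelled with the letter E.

Plain E sits at the same pitch as Fb, so on the letter E the same pitch needs a natural: E.

E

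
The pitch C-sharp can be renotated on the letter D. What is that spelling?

Db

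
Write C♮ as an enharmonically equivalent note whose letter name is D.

Dbb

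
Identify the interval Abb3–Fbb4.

minor sixth

The letter names run A→F, a span of 5 letter steps, so the interval is some kind of sixth.
Abb to Fbb is 8 semitones. A major sixth is 9, so 8 makes it minor.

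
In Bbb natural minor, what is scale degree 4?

Ebb

The Bbb natural minor scale runs Bbb Cb Dbb Ebb Fb Gbb Abb.
Degree 4 is Ebb.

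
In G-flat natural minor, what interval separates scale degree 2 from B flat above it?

major second

Scale degree 2 of Gb natural minor is Ab.
Ab up to Bb: letters A→B make it a second; 2 semitones makes it major.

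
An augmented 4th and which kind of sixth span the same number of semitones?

doubly diminished

An augmented fourth spans 6 semitones.
A sixth spanning 6 semitones is doubly diminished (the major sixth is 9).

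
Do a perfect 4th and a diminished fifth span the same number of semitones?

No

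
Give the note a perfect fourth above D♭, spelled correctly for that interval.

Gb

A fourth above D lands on the letter G.
A perfect fourth spans 5 semitones, so Db moves to pitch class 6. On the letter G that is Gb.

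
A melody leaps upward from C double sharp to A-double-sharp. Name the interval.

major sixth

The letter names run C→A, a span of 5 letter steps, so the interval is some kind of sixth.
C## to A## is 9 semitones. A major sixth is 9, so 9 makes it major.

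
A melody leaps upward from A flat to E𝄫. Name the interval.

The letter names run A→E, a span of 4 letter steps, so the interval is some kind of fifth.
Ab to Ebb is 6 semitones. A perfect fifth is 7, so 6 makes it diminished.

diminished fifth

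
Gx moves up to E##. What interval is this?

major sixth

The letter names run G→E, a span of 5 letter steps, so the interval is some kind of sixth.
G## to E## is 9 semitones. A major sixth is 9, so 9 makes it major.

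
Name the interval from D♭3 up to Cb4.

minor seventh

Counting letters D–E–F–G–A–B–C gives a seventh.
Db→Cb = 10 semitones, 1 narrower than the major seventh (11), so minor.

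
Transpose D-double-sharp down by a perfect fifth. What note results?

G##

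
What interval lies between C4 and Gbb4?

doubly diminished fifth

Counting letters C–D–E–F–G gives a fifth.
C→Gbb = 5 semitones, 2 narrower than the perfect fifth (7), so doubly diminished.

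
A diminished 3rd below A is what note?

F##

A third below A lands on the letter F.
A diminished third spans 2 semitones, so A moves to pitch class 7. On the letter F that is F##.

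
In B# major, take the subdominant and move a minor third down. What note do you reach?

C##

The subdominant of B# major is E#.
A minor third (3 semitones) below E# lands on the letter C, giving C##.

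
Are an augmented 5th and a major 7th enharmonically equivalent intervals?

No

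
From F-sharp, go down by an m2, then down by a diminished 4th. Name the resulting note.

B##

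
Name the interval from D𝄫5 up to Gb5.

augmented fourth

Counting letters D–E–F–G gives a fourth.
Dbb→Gb = 6 semitones, 1 wider than the perfect fourth (5), so augmented.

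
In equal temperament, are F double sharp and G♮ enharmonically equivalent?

Yes

F## = pitch class 7 and G = pitch class 7 — the same pitch class, so they are enharmonic equivalents.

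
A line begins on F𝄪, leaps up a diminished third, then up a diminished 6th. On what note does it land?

Fb

A diminished third up from F## is A (letter A, 2 semitones up).
A diminished sixth up from A is Fb (letter F, 7 semitones up).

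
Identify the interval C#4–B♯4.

The letter names run C→B, a span of 6 letter steps, so the interval is some kind of seventh.
C# to B# is 11 semitones. A major seventh is 11, so 11 makes it major.

major seventh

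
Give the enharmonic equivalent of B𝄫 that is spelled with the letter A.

A

Bbb is pitch class 9. The letter A alone is pitch class 9.
Pitch class 9 on A needs no accidental: A.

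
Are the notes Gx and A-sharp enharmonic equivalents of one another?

Two spellings are enharmonically equivalent only if they share a pitch class.
Here G## → 9, A# → 10; 9 ≠ 10, so they are not.

No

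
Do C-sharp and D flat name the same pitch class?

Yes

C# = pitch class 1 and Db = pitch class 1 — the same pitch class, so they are enharmonic equivalents.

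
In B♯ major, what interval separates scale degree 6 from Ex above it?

Scale degree 6 of B# major is G##.
G## up to E##: letters G→E make it a sixth; 9 semitones makes it major.

major sixth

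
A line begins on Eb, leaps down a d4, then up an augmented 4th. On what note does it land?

E#

A diminished fourth down from Eb is B (letter B, 4 semitones down).
An augmented fourth up from B is E# (letter E, 6 semitones up).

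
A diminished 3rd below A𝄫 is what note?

F

A third below A lands on the letter F.
A diminished third spans 2 semitones, so Abb moves to pitch class 5. On the letter F that is F.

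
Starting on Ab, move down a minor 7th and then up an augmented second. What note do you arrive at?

C#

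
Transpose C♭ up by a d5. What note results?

Gbb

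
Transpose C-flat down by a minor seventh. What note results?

Db

C down a major seventh is Db, so the target letter is D.
From Cb, a minor seventh is 10 semitones down: Db.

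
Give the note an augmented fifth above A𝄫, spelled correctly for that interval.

Eb

A up a perfect fifth is E, so the target letter is E.
From Abb, an augmented fifth is 8 semitones up: Eb.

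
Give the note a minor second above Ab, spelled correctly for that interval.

Bbb

A up a major second is B, so the target letter is B.
From Ab, a minor second is 1 semitone up: Bbb.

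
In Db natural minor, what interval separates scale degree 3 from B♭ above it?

augmented fourth

Scale degree 3 of Db natural minor is Fb.
Fb up to Bb: letters F→B make it a fourth; 6 semitones makes it augmented.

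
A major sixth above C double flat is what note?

Abb

A sixth above C lands on the letter A.
A major sixth spans 9 semitones, so Cbb moves to pitch class 7. On the letter A that is Abb.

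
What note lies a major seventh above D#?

A seventh above D lands on the letter C.
A major seventh spans 11 semitones, so D# moves to pitch class 2. On the letter C that is C##.

C##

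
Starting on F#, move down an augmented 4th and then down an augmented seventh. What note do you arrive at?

Dbb

An augmented fourth down from F# is C (letter C, 6 semitones down).
An augmented seventh down from C is Dbb (letter D, 12 semitones down).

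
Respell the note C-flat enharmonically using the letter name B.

Plain B sits at the same pitch as Cb, so on the letter B the same pitch needs a natural: B.

B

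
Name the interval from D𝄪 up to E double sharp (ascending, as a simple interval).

major second

Counting letters D–E gives a second.
D##→E## = 2 semitones, exactly the major second.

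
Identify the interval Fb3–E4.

The letter names run F→E, a span of 6 letter steps, so the interval is some kind of seventh.
Fb to E is 12 semitones. A major seventh is 11, so 12 makes it augmented.

augmented seventh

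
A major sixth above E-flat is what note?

C

E up a major sixth is C#, so the target letter is C.
From Eb, a major sixth is 9 semitones up: C.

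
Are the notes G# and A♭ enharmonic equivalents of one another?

G# = pitch class 8 and Ab = pitch class 8 — the same pitch class, so they are enharmonic equivalents.

Yes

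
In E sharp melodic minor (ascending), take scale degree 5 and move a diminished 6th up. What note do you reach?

G

Scale degree 5 of E# melodic minor (ascending) is B#.
A diminished sixth (7 semitones) above B# lands on the letter G, giving G.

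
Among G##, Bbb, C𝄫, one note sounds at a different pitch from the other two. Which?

Cbb

In 12-tone equal temperament, enharmonic equivalents share a pitch class. G## is pitch class 9; Bbb is pitch class 9; Cbb is pitch class 10.
G## and Bbb share pitch class 9, while Cbb is pitch class 10.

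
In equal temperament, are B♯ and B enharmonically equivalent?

Two spellings are enharmonically equivalent only if they share a pitch class.
Here B# → 0, B → 11; 0 ≠ 11, so they are not.

No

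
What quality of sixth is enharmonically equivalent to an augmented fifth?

minor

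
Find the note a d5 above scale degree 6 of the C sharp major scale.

Scale degree 6 of C# major is A#.
A diminished fifth (6 semitones) above A# lands on the letter E, giving E.

E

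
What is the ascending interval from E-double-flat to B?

doubly augmented fifth

The letter names run E→B, a span of 4 letter steps, so the interval is some kind of fifth.
Ebb to B is 9 semitones. A perfect fifth is 7, so 9 makes it doubly augmented.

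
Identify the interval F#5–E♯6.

major seventh

Counting letters F–G–A–B–C–D–E gives a seventh.
F#→E# = 11 semitones, exactly the major seventh.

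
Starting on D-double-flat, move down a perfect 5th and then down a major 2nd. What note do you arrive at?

Fbb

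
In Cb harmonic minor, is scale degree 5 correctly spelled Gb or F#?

Each scale degree takes a distinct letter name. Degree 5 of a scale on C must use the letter G.
Gb and F# are enharmonically the same pitch, but only Gb uses the letter G, so it is the correct spelling here.

Gb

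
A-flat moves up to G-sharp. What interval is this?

augmented seventh

The letter names run A→G, a span of 6 letter steps, so the interval is some kind of seventh.
Ab to G# is 12 semitones. A major seventh is 11, so 12 makes it augmented.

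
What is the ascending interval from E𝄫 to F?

Counting letters E–F gives a second.
Ebb→F = 3 semitones, 1 wider than the major second (2), so augmented.

augmented second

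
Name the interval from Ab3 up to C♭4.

minor third

The letter names run A→C, a span of 2 letter steps, so the interval is some kind of third.
Ab to Cb is 3 semitones. A major third is 4, so 3 makes it minor.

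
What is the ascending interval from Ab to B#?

doubly augmented second

The letter names run A→B, a span of 1 letter step, so the interval is some kind of second.
Ab to B# is 4 semitones. A major second is 2, so 4 makes it doubly augmented.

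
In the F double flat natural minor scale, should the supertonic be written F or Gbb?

Gbb

Each scale degree takes a distinct letter name. Degree 2 of a scale on F must use the letter G.
Gbb and F are enharmonically the same pitch, but only Gbb uses the letter G, so it is the correct spelling here.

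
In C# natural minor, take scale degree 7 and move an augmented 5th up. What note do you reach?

F##

Scale degree 7 of C# natural minor is B.
An augmented fifth (8 semitones) above B lands on the letter F, giving F##.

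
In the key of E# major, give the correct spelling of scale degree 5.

B#

Degree 5 takes the letter 4 steps above E, which is B.
In major, degree 5 sits 7 semitones above the tonic. E# + 7 semitones is pitch class 0, spelled on B as B#.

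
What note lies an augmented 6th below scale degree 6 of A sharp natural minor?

Ab

Scale degree 6 of A# natural minor is F#.
An augmented sixth (10 semitones) below F# lands on the letter A, giving Ab.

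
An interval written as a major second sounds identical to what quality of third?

diminished

A major second spans 2 semitones.
A third spanning 2 semitones is diminished (the major third is 4).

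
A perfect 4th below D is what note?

A fourth below D lands on the letter A.
A perfect fourth spans 5 semitones, so D moves to pitch class 9. On the letter A that is A.

A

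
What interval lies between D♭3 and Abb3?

diminished fifth

The letter names run D→A, a span of 4 letter steps, so the interval is some kind of fifth.
Db to Abb is 6 semitones. A perfect fifth is 7, so 6 makes it diminished.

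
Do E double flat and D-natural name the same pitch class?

Ebb is pitch class 2; D is pitch class 2.
All spellings map to pitch class 2, so they are enharmonically equivalent.

Yes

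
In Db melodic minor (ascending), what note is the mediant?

Degree 3 takes the letter 2 steps above D, which is F.
In melodic minor (ascending), degree 3 sits 3 semitones above the tonic. Db + 3 semitones is pitch class 4, spelled on F as Fb.

Fb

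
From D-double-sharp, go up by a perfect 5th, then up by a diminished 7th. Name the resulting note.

A perfect fifth up from D## is A## (letter A, 7 semitones up).
A diminished seventh up from A## is G# (letter G, 9 semitones up).

G#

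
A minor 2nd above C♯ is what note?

D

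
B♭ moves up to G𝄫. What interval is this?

Counting letters B–C–D–E–F–G gives a sixth.
Bb→Gbb = 7 semitones, 2 narrower than the major sixth (9), so diminished.

diminished sixth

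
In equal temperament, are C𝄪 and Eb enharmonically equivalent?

No

C## is pitch class 2; Eb is pitch class 3.
The pitch classes differ (2 vs. 3), so they are not enharmonic equivalents.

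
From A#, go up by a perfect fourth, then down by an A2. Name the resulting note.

C

A perfect fourth up from A# is D# (letter D, 5 semitones up).
An augmented second down from D# is C (letter C, 3 semitones down).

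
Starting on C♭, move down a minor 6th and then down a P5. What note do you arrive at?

A minor sixth down from Cb is Eb (letter E, 8 semitones down).
A perfect fifth down from Eb is Ab (letter A, 7 semitones down).

Ab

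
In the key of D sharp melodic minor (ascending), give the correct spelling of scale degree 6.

B#

The D# melodic minor (ascending) scale runs D# E# F# G# A# B# C##.
Degree 6 is B#.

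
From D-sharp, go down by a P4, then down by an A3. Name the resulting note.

A perfect fourth down from D# is A# (letter A, 5 semitones down).
An augmented third down from A# is F (letter F, 5 semitones down).

F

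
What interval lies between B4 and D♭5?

diminished third

Counting letters B–C–D gives a third.
B→Db = 2 semitones, 2 narrower than the major third (4), so diminished.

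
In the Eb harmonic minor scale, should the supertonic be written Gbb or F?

Each scale degree takes a distinct letter name. Degree 2 of a scale on E must use the letter F.
F and Gbb are enharmonically the same pitch, but only F uses the letter F, so it is the correct spelling here.

F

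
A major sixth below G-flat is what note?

G down a major sixth is Bb, so the target letter is B.
From Gb, a major sixth is 9 semitones down: Bbb.

Bbb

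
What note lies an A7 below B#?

A seventh below B lands on the letter C.
An augmented seventh spans 12 semitones, so B# moves to pitch class 0. On the letter C that is C.

C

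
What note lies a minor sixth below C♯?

E#

C down a major sixth is Eb, so the target letter is E.
From C#, a minor sixth is 8 semitones down: E#.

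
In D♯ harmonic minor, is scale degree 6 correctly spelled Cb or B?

B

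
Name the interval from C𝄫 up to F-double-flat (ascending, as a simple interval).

The letter names run C→F, a span of 3 letter steps, so the interval is some kind of fourth.
Cbb to Fbb is 5 semitones. A perfect fourth is 5, so 5 makes it perfect.

perfect fourth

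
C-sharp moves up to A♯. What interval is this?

Counting letters C–D–E–F–G–A gives a sixth.
C#→A# = 9 semitones, exactly the major sixth.

major sixth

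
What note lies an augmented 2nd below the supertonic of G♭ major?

Gbb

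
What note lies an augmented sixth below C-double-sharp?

E

A sixth below C lands on the letter E.
An augmented sixth spans 10 semitones, so C## moves to pitch class 4. On the letter E that is E.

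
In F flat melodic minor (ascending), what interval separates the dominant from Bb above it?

The dominant of Fb melodic minor (ascending) is Cb.
Cb up to Bb: letters C→B make it a seventh; 11 semitones makes it major.

major seventh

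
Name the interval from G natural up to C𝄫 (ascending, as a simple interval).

The letter names run G→C, a span of 3 letter steps, so the interval is some kind of fourth.
G to Cbb is 3 semitones. A perfect fourth is 5, so 3 makes it doubly diminished.

doubly diminished fourth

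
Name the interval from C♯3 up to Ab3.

diminished sixth

Counting letters C–D–E–F–G–A gives a sixth.
C#→Ab = 7 semitones, 2 narrower than the major sixth (9), so diminished.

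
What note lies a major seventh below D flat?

Ebb

A seventh below D lands on the letter E.
A major seventh spans 11 semitones, so Db moves to pitch class 2. On the letter E that is Ebb.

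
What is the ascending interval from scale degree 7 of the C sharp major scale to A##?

major seventh

Scale degree 7 of C# major is B#.
B# up to A##: letters B→A make it a seventh; 11 semitones makes it major.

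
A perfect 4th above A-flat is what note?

Db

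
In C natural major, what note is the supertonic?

D

The C major scale runs C D E F G A B.
Degree 2 is D.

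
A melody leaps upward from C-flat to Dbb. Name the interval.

minor second

The letter names run C→D, a span of 1 letter step, so the interval is some kind of second.
Cb to Dbb is 1 semitone. A major second is 2, so 1 makes it minor.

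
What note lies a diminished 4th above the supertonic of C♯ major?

G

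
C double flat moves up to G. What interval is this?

doubly augmented fifth

Counting letters C–D–E–F–G gives a fifth.
Cbb→G = 9 semitones, 2 wider than the perfect fifth (7), so doubly augmented.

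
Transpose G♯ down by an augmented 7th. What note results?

Ab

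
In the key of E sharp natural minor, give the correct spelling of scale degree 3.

G#

Degree 3 takes the letter 2 steps above E, which is G.
In natural minor, degree 3 sits 3 semitones above the tonic. E# + 3 semitones is pitch class 8, spelled on G as G#.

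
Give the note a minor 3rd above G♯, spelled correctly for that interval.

B

A third above G lands on the letter B.
A minor third spans 3 semitones, so G# moves to pitch class 11. On the letter B that is B.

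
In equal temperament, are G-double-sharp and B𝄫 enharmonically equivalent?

Yes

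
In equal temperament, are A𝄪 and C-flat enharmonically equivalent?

Yes

A## is pitch class 11; Cb is pitch class 11.
All spellings map to pitch class 11, so they are enharmonically equivalent.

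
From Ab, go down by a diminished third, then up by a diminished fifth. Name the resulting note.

C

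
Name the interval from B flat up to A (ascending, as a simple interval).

major seventh

The letter names run B→A, a span of 6 letter steps, so the interval is some kind of seventh.
Bb to A is 11 semitones. A major seventh is 11, so 11 makes it major.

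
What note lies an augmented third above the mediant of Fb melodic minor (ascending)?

C

The mediant of Fb melodic minor (ascending) is Abb.
An augmented third (5 semitones) above Abb lands on the letter C, giving C.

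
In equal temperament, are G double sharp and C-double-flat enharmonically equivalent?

G## is pitch class 9; Cbb is pitch class 10.
The pitch classes differ (9 vs. 10), so they are not enharmonic equivalents.

No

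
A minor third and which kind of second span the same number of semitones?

A minor third spans 3 semitones.
A second spanning 3 semitones is augmented (the major second is 2).

augmented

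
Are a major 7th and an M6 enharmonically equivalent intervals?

No

A major seventh spans 11 semitones; a major sixth spans 9.
The spans differ, so they are not enharmonic equivalents.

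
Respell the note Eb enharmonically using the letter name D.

D#

Eb is pitch class 3. The letter D alone is pitch class 2.
To reach pitch class 3 from D requires an offset of +1 semitone, i.e. sharp: D#.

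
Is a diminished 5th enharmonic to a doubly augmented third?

A diminished fifth spans 6 semitones; a doubly augmented third spans 6.
They are enharmonically equivalent.

Yes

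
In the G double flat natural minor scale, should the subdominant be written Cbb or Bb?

Cbb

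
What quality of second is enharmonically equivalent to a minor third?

A minor third spans 3 semitones.
A second spanning 3 semitones is augmented (the major second is 2).

augmented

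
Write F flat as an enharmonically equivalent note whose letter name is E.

Plain E sits at the same pitch as Fb, so on the letter E the same pitch needs a natural: E.

E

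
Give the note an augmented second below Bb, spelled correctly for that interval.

A second below B lands on the letter A.
An augmented second spans 3 semitones, so Bb moves to pitch class 7. On the letter A that is Abb.

Abb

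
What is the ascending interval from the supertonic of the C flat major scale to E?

The supertonic of Cb major is Db.
Db up to E: letters D→E make it a second; 3 semitones makes it augmented.

augmented second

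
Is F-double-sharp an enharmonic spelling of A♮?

No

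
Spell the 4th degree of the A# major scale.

D#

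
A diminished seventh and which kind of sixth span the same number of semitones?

major

A diminished seventh spans 9 semitones.
A sixth spanning 9 semitones is major (the major sixth is 9).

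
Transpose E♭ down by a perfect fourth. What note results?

Bb

E down a perfect fourth is B, so the target letter is B.
From Eb, a perfect fourth is 5 semitones down: Bb.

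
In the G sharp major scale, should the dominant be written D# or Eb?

D#

Each scale degree takes a distinct letter name. Degree 5 of a scale on G must use the letter D.
D# and Eb are enharmonically the same pitch, but only D# uses the letter D, so it is the correct spelling here.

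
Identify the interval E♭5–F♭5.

minor second

Counting letters E–F gives a second.
Eb→Fb = 1 semitone, 1 narrower than the major second (2), so minor.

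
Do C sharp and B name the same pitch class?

C# is pitch class 1; B is pitch class 11.
The pitch classes differ (1 vs. 11), so they are not enharmonic equivalents.

No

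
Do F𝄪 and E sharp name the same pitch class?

F## is pitch class 7; E# is pitch class 5.
The pitch classes differ (7 vs. 5), so they are not enharmonic equivalents.

No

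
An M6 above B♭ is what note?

G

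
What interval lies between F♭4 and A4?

augmented third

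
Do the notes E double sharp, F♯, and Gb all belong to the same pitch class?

Yes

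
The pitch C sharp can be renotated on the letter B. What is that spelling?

Plain B sits 2 semitones below C#, so on the letter B the same pitch needs a double sharp: B##.

B##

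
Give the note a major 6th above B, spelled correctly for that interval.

A sixth above B lands on the letter G.
A major sixth spans 9 semitones, so B moves to pitch class 8. On the letter G that is G#.

G#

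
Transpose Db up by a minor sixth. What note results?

Bbb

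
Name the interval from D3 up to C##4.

augmented seventh

The letter names run D→C, a span of 6 letter steps, so the interval is some kind of seventh.
D to C## is 12 semitones. A major seventh is 11, so 12 makes it augmented.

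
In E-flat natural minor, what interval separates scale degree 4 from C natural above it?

Scale degree 4 of Eb natural minor is Ab.
Ab up to C: letters A→C make it a third; 4 semitones makes it major.

major third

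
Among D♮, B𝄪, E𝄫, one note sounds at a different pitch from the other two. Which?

B##

In 12-tone equal temperament, enharmonic equivalents share a pitch class. D is pitch class 2; B## is pitch class 1; Ebb is pitch class 2.
D and Ebb share pitch class 2, while B## is pitch class 1.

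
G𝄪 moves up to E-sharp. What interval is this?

minor sixth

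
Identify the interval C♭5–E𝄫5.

The letter names run C→E, a span of 2 letter steps, so the interval is some kind of third.
Cb to Ebb is 3 semitones. A major third is 4, so 3 makes it minor.

minor third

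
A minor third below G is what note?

E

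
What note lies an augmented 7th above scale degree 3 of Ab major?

B#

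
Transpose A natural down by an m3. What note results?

A third below A lands on the letter F.
A minor third spans 3 semitones, so A moves to pitch class 6. On the letter F that is F#.

F#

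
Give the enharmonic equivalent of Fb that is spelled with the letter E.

E

Plain E sits at the same pitch as Fb, so on the letter E the same pitch needs a natural: E.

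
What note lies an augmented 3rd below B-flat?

B down a major third is G, so the target letter is G.
From Bb, an augmented third is 5 semitones down: Gbb.

Gbb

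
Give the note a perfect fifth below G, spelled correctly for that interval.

C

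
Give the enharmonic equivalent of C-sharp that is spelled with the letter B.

C# is pitch class 1. The letter B alone is pitch class 11.
To reach pitch class 1 from B requires an offset of +2 semitones, i.e. double sharp: B##.

B##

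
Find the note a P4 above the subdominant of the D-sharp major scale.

C#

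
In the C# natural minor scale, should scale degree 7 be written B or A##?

Each scale degree takes a distinct letter name. Degree 7 of a scale on C must use the letter B.
B and A## are enharmonically the same pitch, but only B uses the letter B, so it is the correct spelling here.

B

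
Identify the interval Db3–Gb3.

perfect fourth

The letter names run D→G, a span of 3 letter steps, so the interval is some kind of fourth.
Db to Gb is 5 semitones. A perfect fourth is 5, so 5 makes it perfect.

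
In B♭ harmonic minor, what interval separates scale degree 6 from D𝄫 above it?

Scale degree 6 of Bb harmonic minor is Gb.
Gb up to Dbb: letters G→D make it a fifth; 6 semitones makes it diminished.

diminished fifth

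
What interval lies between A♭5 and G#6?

The letter names run A→G, a span of 6 letter steps, so the interval is some kind of seventh.
Ab to G# is 12 semitones. A major seventh is 11, so 12 makes it augmented.

augmented seventh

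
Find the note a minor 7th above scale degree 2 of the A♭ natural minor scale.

Ab

Scale degree 2 of Ab natural minor is Bb.
A minor seventh (10 semitones) above Bb lands on the letter A, giving Ab.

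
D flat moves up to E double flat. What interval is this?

minor second

The letter names run D→E, a span of 1 letter step, so the interval is some kind of second.
Db to Ebb is 1 semitone. A major second is 2, so 1 makes it minor.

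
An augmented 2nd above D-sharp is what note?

E##

D up a major second is E, so the target letter is E.
From D#, an augmented second is 3 semitones up: E##.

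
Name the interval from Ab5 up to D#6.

The letter names run A→D, a span of 3 letter steps, so the interval is some kind of fourth.
Ab to D# is 7 semitones. A perfect fourth is 5, so 7 makes it doubly augmented.

doubly augmented fourth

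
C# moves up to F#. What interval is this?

perfect fourth

Counting letters C–D–E–F gives a fourth.
C#→F# = 5 semitones, exactly the perfect fourth.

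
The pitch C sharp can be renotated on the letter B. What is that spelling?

Plain B sits 2 semitones below C#, so on the letter B the same pitch needs a double sharp: B##.

B##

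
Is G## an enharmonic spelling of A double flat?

No

G## is pitch class 9; Abb is pitch class 7.
The pitch classes differ (9 vs. 7), so they are not enharmonic equivalents.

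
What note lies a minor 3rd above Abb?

A third above A lands on the letter C.
A minor third spans 3 semitones, so Abb moves to pitch class 10. On the letter C that is Cbb.

Cbb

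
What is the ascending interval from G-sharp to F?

diminished seventh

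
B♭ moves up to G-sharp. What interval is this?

augmented sixth

The letter names run B→G, a span of 5 letter steps, so the interval is some kind of sixth.
Bb to G# is 10 semitones. A major sixth is 9, so 10 makes it augmented.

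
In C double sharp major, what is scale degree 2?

D##

The C## major scale runs C## D## E## F## G## A## B##.
Degree 2 is D##.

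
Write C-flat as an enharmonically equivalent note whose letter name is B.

Cb is pitch class 11. The letter B alone is pitch class 11.
Pitch class 11 on B needs no accidental: B.

B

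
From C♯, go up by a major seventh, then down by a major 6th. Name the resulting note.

D#

A major seventh up from C# is B# (letter B, 11 semitones up).
A major sixth down from B# is D# (letter D, 9 semitones down).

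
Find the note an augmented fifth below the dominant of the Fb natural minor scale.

The dominant of Fb natural minor is Cb.
An augmented fifth (8 semitones) below Cb lands on the letter F, giving Fbb.

Fbb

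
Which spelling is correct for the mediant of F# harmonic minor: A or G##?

Each scale degree takes a distinct letter name. Degree 3 of a scale on F must use the letter A.
A and G## are enharmonically the same pitch, but only A uses the letter A, so it is the correct spelling here.

A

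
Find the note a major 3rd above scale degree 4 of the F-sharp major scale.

Scale degree 4 of F# major is B.
A major third (4 semitones) above B lands on the letter D, giving D#.

D#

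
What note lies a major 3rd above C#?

E#

C up a major third is E, so the target letter is E.
From C#, a major third is 4 semitones up: E#.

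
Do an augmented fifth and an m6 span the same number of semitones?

Yes

An augmented fifth spans 8 semitones; a minor sixth spans 8.
They are enharmonically equivalent.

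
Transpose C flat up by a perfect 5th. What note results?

C up a perfect fifth is G, so the target letter is G.
From Cb, a perfect fifth is 7 semitones up: Gb.

Gb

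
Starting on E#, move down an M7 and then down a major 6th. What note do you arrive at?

A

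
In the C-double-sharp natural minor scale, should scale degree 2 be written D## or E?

D##

Each scale degree takes a distinct letter name. Degree 2 of a scale on C must use the letter D.
D## and E are enharmonically the same pitch, but only D## uses the letter D, so it is the correct spelling here.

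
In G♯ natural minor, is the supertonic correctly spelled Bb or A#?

Each scale degree takes a distinct letter name. Degree 2 of a scale on G must use the letter A.
A# and Bb are enharmonically the same pitch, but only A# uses the letter A, so it is the correct spelling here.

A#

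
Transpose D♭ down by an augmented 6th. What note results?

Fbb

D down a major sixth is F, so the target letter is F.
From Db, an augmented sixth is 10 semitones down: Fbb.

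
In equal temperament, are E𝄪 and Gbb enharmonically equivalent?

No

E## is pitch class 6; Gbb is pitch class 5.
The pitch classes differ (6 vs. 5), so they are not enharmonic equivalents.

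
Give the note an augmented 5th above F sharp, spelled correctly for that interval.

A fifth above F lands on the letter C.
An augmented fifth spans 8 semitones, so F# moves to pitch class 2. On the letter C that is C##.

C##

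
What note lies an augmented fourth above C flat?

F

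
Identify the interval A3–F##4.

augmented sixth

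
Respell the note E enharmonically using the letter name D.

Plain D sits 2 semitones below E, so on the letter D the same pitch needs a double sharp: D##.

D##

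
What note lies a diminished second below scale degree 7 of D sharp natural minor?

B##

Scale degree 7 of D# natural minor is C#.
A diminished second (0 semitones) below C# lands on the letter B, giving B##.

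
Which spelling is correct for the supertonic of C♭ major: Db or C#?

Db

Each scale degree takes a distinct letter name. Degree 2 of a scale on C must use the letter D.
Db and C# are enharmonically the same pitch, but only Db uses the letter D, so it is the correct spelling here.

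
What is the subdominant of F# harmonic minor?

The F# harmonic minor scale runs F# G# A B C# D E#.
Degree 4 is B.

B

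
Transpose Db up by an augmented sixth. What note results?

A sixth above D lands on the letter B.
An augmented sixth spans 10 semitones, so Db moves to pitch class 11. On the letter B that is B.

B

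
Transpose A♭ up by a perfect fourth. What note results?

Db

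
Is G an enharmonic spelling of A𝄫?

Yes

G = pitch class 7 and Abb = pitch class 7 — the same pitch class, so they are enharmonic equivalents.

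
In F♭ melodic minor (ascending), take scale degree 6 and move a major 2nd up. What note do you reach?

Eb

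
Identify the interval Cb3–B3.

The letter names run C→B, a span of 6 letter steps, so the interval is some kind of seventh.
Cb to B is 12 semitones. A major seventh is 11, so 12 makes it augmented.

augmented seventh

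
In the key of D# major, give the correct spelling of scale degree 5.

A#

Degree 5 takes the letter 4 steps above D, which is A.
In major, degree 5 sits 7 semitones above the tonic. D# + 7 semitones is pitch class 10, spelled on A as A#.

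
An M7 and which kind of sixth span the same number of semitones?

doubly augmented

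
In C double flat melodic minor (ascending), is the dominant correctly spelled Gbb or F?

Gbb

Each scale degree takes a distinct letter name. Degree 5 of a scale on C must use the letter G.
Gbb and F are enharmonically the same pitch, but only Gbb uses the letter G, so it is the correct spelling here.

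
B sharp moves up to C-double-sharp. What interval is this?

major second

The letter names run B→C, a span of 1 letter step, so the interval is some kind of second.
B# to C## is 2 semitones. A major second is 2, so 2 makes it major.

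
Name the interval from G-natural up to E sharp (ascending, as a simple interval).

augmented sixth

Counting letters G–A–B–C–D–E gives a sixth.
G→E# = 10 semitones, 1 wider than the major sixth (9), so augmented.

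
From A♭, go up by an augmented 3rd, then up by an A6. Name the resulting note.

A##

An augmented third up from Ab is C# (letter C, 5 semitones up).
An augmented sixth up from C# is A## (letter A, 10 semitones up).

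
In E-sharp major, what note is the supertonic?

F##

The E# major scale runs E# F## G## A# B# C## D##.
Degree 2 is F##.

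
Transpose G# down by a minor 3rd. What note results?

E#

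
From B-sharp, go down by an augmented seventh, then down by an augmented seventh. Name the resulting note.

Dbb

An augmented seventh down from B# is C (letter C, 12 semitones down).
An augmented seventh down from C is Dbb (letter D, 12 semitones down).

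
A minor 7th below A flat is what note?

Bb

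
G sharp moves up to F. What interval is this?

Counting letters G–A–B–C–D–E–F gives a seventh.
G#→F = 9 semitones, 2 narrower than the major seventh (11), so diminished.

diminished seventh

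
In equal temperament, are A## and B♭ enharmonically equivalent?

No

A## is pitch class 11; Bb is pitch class 10.
The pitch classes differ (11 vs. 10), so they are not enharmonic equivalents.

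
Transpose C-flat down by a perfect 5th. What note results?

Fb

C down a perfect fifth is F, so the target letter is F.
From Cb, a perfect fifth is 7 semitones down: Fb.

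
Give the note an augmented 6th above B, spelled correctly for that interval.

G##

B up a major sixth is G#, so the target letter is G.
From B, an augmented sixth is 10 semitones up: G##.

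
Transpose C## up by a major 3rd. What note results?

C up a major third is E, so the target letter is E.
From C##, a major third is 4 semitones up: E##.

E##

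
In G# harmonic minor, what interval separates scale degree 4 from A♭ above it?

Scale degree 4 of G# harmonic minor is C#.
C# up to Ab: letters C→A make it a sixth; 7 semitones makes it diminished.

diminished sixth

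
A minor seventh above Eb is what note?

E up a major seventh is D#, so the target letter is D.
From Eb, a minor seventh is 10 semitones up: Db.

Db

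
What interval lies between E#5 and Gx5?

The letter names run E→G, a span of 2 letter steps, so the interval is some kind of third.
E# to G## is 4 semitones. A major third is 4, so 4 makes it major.

major third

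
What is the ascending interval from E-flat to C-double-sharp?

doubly augmented sixth

The letter names run E→C, a span of 5 letter steps, so the interval is some kind of sixth.
Eb to C## is 11 semitones. A major sixth is 9, so 11 makes it doubly augmented.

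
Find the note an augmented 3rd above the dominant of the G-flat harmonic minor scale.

F#

The dominant of Gb harmonic minor is Db.
An augmented third (5 semitones) above Db lands on the letter F, giving F#.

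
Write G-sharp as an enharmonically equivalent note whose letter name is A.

Plain A sits 1 semitone above G#, so on the letter A the same pitch needs a flat: Ab.

Ab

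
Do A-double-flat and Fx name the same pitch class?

Yes

Abb is pitch class 7; F## is pitch class 7.
All spellings map to pitch class 7, so they are enharmonically equivalent.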